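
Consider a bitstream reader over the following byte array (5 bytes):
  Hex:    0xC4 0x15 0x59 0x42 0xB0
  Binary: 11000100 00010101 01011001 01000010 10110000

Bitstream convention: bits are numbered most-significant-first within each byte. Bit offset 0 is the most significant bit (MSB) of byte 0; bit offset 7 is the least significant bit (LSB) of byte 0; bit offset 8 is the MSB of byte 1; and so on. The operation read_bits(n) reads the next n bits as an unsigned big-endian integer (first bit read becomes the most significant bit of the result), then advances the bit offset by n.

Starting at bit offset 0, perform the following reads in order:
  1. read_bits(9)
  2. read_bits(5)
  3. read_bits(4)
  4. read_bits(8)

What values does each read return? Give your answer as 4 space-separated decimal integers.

Read 1: bits[0:9] width=9 -> value=392 (bin 110001000); offset now 9 = byte 1 bit 1; 31 bits remain
Read 2: bits[9:14] width=5 -> value=5 (bin 00101); offset now 14 = byte 1 bit 6; 26 bits remain
Read 3: bits[14:18] width=4 -> value=5 (bin 0101); offset now 18 = byte 2 bit 2; 22 bits remain
Read 4: bits[18:26] width=8 -> value=101 (bin 01100101); offset now 26 = byte 3 bit 2; 14 bits remain

Answer: 392 5 5 101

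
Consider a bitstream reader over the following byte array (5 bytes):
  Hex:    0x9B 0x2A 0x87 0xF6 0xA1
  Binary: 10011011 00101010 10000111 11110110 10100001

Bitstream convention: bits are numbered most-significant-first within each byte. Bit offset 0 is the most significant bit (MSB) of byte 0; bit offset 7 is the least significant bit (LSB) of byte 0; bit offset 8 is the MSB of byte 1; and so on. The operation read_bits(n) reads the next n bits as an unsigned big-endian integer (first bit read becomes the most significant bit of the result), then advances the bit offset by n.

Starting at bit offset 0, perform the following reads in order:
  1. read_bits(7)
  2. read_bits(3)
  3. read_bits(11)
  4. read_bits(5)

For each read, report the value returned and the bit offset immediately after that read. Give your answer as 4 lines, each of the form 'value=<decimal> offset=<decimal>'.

Read 1: bits[0:7] width=7 -> value=77 (bin 1001101); offset now 7 = byte 0 bit 7; 33 bits remain
Read 2: bits[7:10] width=3 -> value=4 (bin 100); offset now 10 = byte 1 bit 2; 30 bits remain
Read 3: bits[10:21] width=11 -> value=1360 (bin 10101010000); offset now 21 = byte 2 bit 5; 19 bits remain
Read 4: bits[21:26] width=5 -> value=31 (bin 11111); offset now 26 = byte 3 bit 2; 14 bits remain

Answer: value=77 offset=7
value=4 offset=10
value=1360 offset=21
value=31 offset=26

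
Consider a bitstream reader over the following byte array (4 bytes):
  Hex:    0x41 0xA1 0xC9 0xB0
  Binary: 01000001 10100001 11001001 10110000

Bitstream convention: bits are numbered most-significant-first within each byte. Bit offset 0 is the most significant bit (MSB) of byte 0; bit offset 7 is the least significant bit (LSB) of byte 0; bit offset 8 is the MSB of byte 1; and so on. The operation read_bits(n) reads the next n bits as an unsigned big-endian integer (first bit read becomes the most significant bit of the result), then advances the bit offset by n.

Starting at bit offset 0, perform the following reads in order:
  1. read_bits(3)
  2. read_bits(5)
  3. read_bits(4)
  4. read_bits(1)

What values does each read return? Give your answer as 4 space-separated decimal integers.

Read 1: bits[0:3] width=3 -> value=2 (bin 010); offset now 3 = byte 0 bit 3; 29 bits remain
Read 2: bits[3:8] width=5 -> value=1 (bin 00001); offset now 8 = byte 1 bit 0; 24 bits remain
Read 3: bits[8:12] width=4 -> value=10 (bin 1010); offset now 12 = byte 1 bit 4; 20 bits remain
Read 4: bits[12:13] width=1 -> value=0 (bin 0); offset now 13 = byte 1 bit 5; 19 bits remain

Answer: 2 1 10 0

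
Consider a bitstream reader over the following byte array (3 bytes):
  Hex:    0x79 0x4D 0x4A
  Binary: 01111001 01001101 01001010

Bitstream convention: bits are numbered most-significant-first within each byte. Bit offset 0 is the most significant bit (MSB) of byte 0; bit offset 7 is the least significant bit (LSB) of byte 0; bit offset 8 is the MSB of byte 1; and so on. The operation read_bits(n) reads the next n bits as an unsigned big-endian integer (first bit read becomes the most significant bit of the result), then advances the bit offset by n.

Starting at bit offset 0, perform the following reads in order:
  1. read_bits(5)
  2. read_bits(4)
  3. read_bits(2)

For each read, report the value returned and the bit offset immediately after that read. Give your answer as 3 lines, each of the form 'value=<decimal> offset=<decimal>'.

Answer: value=15 offset=5
value=2 offset=9
value=2 offset=11

Derivation:
Read 1: bits[0:5] width=5 -> value=15 (bin 01111); offset now 5 = byte 0 bit 5; 19 bits remain
Read 2: bits[5:9] width=4 -> value=2 (bin 0010); offset now 9 = byte 1 bit 1; 15 bits remain
Read 3: bits[9:11] width=2 -> value=2 (bin 10); offset now 11 = byte 1 bit 3; 13 bits remain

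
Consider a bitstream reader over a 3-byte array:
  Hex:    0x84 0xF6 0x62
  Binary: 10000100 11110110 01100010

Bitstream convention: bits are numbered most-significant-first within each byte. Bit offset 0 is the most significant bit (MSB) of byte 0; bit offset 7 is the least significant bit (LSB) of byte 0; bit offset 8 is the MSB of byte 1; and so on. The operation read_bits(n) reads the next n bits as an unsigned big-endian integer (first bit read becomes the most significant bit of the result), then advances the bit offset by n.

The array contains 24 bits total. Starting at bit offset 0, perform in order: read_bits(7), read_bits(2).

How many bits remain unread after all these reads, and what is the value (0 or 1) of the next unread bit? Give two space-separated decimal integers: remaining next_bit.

Read 1: bits[0:7] width=7 -> value=66 (bin 1000010); offset now 7 = byte 0 bit 7; 17 bits remain
Read 2: bits[7:9] width=2 -> value=1 (bin 01); offset now 9 = byte 1 bit 1; 15 bits remain

Answer: 15 1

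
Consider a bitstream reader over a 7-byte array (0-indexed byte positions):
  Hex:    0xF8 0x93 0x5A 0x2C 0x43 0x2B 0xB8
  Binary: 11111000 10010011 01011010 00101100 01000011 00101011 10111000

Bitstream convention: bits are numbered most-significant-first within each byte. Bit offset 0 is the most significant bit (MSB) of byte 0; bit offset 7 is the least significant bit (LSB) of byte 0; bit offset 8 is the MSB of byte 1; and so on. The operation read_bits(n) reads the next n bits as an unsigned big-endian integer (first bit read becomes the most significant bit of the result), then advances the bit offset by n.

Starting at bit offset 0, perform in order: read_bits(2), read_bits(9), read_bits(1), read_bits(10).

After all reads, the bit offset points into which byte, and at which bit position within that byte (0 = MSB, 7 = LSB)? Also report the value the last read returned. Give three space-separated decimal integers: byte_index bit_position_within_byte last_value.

Answer: 2 6 214

Derivation:
Read 1: bits[0:2] width=2 -> value=3 (bin 11); offset now 2 = byte 0 bit 2; 54 bits remain
Read 2: bits[2:11] width=9 -> value=452 (bin 111000100); offset now 11 = byte 1 bit 3; 45 bits remain
Read 3: bits[11:12] width=1 -> value=1 (bin 1); offset now 12 = byte 1 bit 4; 44 bits remain
Read 4: bits[12:22] width=10 -> value=214 (bin 0011010110); offset now 22 = byte 2 bit 6; 34 bits remain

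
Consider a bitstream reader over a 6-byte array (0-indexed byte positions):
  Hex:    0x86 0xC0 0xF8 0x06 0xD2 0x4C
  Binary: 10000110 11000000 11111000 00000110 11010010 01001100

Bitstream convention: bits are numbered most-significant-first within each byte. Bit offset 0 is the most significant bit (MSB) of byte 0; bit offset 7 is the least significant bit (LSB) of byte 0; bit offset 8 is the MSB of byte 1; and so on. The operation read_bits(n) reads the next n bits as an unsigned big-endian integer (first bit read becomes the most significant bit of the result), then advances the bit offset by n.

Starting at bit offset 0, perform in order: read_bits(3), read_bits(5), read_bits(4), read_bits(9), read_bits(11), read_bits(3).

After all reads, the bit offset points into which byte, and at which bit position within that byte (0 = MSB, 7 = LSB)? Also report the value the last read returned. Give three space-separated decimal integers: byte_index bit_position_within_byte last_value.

Answer: 4 3 6

Derivation:
Read 1: bits[0:3] width=3 -> value=4 (bin 100); offset now 3 = byte 0 bit 3; 45 bits remain
Read 2: bits[3:8] width=5 -> value=6 (bin 00110); offset now 8 = byte 1 bit 0; 40 bits remain
Read 3: bits[8:12] width=4 -> value=12 (bin 1100); offset now 12 = byte 1 bit 4; 36 bits remain
Read 4: bits[12:21] width=9 -> value=31 (bin 000011111); offset now 21 = byte 2 bit 5; 27 bits remain
Read 5: bits[21:32] width=11 -> value=6 (bin 00000000110); offset now 32 = byte 4 bit 0; 16 bits remain
Read 6: bits[32:35] width=3 -> value=6 (bin 110); offset now 35 = byte 4 bit 3; 13 bits remain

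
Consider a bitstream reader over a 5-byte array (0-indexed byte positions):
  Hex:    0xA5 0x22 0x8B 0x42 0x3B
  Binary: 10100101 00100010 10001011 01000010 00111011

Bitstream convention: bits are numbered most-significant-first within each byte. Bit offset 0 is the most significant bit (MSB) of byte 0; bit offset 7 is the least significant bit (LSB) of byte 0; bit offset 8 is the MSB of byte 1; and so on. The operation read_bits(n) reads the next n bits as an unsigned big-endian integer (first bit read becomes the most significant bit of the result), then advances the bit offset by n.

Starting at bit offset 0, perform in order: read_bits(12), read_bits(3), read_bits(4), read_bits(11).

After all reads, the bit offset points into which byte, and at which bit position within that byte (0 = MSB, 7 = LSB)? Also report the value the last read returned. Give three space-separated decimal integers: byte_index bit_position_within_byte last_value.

Answer: 3 6 720

Derivation:
Read 1: bits[0:12] width=12 -> value=2642 (bin 101001010010); offset now 12 = byte 1 bit 4; 28 bits remain
Read 2: bits[12:15] width=3 -> value=1 (bin 001); offset now 15 = byte 1 bit 7; 25 bits remain
Read 3: bits[15:19] width=4 -> value=4 (bin 0100); offset now 19 = byte 2 bit 3; 21 bits remain
Read 4: bits[19:30] width=11 -> value=720 (bin 01011010000); offset now 30 = byte 3 bit 6; 10 bits remain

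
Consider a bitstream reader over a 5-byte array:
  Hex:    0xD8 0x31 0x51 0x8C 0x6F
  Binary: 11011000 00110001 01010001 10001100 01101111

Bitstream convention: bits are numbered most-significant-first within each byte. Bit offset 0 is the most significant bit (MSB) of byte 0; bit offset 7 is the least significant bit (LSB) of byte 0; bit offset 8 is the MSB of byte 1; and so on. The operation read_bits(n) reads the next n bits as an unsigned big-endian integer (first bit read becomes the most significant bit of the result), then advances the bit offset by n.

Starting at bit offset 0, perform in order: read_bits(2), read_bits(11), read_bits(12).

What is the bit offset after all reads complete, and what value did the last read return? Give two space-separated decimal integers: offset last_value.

Answer: 25 675

Derivation:
Read 1: bits[0:2] width=2 -> value=3 (bin 11); offset now 2 = byte 0 bit 2; 38 bits remain
Read 2: bits[2:13] width=11 -> value=774 (bin 01100000110); offset now 13 = byte 1 bit 5; 27 bits remain
Read 3: bits[13:25] width=12 -> value=675 (bin 001010100011); offset now 25 = byte 3 bit 1; 15 bits remain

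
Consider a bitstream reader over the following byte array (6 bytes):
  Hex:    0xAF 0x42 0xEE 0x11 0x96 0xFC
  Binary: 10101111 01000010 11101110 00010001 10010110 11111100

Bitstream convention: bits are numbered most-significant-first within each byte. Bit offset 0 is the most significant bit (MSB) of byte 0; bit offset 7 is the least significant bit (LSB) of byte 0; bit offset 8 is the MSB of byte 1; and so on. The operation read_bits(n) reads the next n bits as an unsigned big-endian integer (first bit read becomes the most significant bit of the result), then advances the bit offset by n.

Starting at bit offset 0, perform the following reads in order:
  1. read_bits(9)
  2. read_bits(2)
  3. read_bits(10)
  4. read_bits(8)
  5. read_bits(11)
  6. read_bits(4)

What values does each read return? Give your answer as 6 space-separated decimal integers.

Answer: 350 2 93 194 406 15

Derivation:
Read 1: bits[0:9] width=9 -> value=350 (bin 101011110); offset now 9 = byte 1 bit 1; 39 bits remain
Read 2: bits[9:11] width=2 -> value=2 (bin 10); offset now 11 = byte 1 bit 3; 37 bits remain
Read 3: bits[11:21] width=10 -> value=93 (bin 0001011101); offset now 21 = byte 2 bit 5; 27 bits remain
Read 4: bits[21:29] width=8 -> value=194 (bin 11000010); offset now 29 = byte 3 bit 5; 19 bits remain
Read 5: bits[29:40] width=11 -> value=406 (bin 00110010110); offset now 40 = byte 5 bit 0; 8 bits remain
Read 6: bits[40:44] width=4 -> value=15 (bin 1111); offset now 44 = byte 5 bit 4; 4 bits remain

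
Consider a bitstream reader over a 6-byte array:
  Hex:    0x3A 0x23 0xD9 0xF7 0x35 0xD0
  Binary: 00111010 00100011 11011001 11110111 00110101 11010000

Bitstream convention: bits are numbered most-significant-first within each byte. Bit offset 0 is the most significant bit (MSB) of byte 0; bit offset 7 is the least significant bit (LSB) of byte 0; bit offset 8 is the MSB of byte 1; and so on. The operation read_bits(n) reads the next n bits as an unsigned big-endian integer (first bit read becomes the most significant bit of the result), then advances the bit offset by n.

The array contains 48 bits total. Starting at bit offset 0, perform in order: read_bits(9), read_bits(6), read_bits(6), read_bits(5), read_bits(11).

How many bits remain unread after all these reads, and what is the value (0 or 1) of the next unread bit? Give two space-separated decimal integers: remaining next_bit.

Read 1: bits[0:9] width=9 -> value=116 (bin 001110100); offset now 9 = byte 1 bit 1; 39 bits remain
Read 2: bits[9:15] width=6 -> value=17 (bin 010001); offset now 15 = byte 1 bit 7; 33 bits remain
Read 3: bits[15:21] width=6 -> value=59 (bin 111011); offset now 21 = byte 2 bit 5; 27 bits remain
Read 4: bits[21:26] width=5 -> value=7 (bin 00111); offset now 26 = byte 3 bit 2; 22 bits remain
Read 5: bits[26:37] width=11 -> value=1766 (bin 11011100110); offset now 37 = byte 4 bit 5; 11 bits remain

Answer: 11 1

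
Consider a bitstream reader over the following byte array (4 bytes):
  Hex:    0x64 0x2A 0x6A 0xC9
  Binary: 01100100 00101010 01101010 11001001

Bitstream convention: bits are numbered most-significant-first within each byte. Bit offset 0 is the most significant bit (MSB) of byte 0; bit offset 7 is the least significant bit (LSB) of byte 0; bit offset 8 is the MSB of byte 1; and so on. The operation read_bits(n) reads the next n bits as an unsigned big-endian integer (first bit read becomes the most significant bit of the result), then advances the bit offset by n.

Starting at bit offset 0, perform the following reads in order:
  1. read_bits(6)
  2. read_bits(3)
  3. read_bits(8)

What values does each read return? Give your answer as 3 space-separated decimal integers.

Answer: 25 0 84

Derivation:
Read 1: bits[0:6] width=6 -> value=25 (bin 011001); offset now 6 = byte 0 bit 6; 26 bits remain
Read 2: bits[6:9] width=3 -> value=0 (bin 000); offset now 9 = byte 1 bit 1; 23 bits remain
Read 3: bits[9:17] width=8 -> value=84 (bin 01010100); offset now 17 = byte 2 bit 1; 15 bits remain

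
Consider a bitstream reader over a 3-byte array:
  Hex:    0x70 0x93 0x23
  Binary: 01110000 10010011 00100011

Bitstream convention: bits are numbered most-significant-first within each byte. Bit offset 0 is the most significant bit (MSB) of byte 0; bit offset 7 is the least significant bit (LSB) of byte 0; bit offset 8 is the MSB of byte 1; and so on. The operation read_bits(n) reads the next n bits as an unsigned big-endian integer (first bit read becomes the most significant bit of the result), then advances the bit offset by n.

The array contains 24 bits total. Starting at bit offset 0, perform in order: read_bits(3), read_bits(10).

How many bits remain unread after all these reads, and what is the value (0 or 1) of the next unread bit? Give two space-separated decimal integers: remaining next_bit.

Answer: 11 0

Derivation:
Read 1: bits[0:3] width=3 -> value=3 (bin 011); offset now 3 = byte 0 bit 3; 21 bits remain
Read 2: bits[3:13] width=10 -> value=530 (bin 1000010010); offset now 13 = byte 1 bit 5; 11 bits remain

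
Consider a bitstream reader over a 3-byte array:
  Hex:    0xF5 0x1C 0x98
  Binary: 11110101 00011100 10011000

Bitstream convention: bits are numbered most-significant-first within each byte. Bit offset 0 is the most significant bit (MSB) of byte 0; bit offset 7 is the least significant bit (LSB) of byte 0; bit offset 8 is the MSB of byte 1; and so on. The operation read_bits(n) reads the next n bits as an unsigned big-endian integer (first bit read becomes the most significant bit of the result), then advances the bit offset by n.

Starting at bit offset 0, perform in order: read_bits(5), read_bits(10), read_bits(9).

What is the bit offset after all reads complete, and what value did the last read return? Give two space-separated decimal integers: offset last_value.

Read 1: bits[0:5] width=5 -> value=30 (bin 11110); offset now 5 = byte 0 bit 5; 19 bits remain
Read 2: bits[5:15] width=10 -> value=654 (bin 1010001110); offset now 15 = byte 1 bit 7; 9 bits remain
Read 3: bits[15:24] width=9 -> value=152 (bin 010011000); offset now 24 = byte 3 bit 0; 0 bits remain

Answer: 24 152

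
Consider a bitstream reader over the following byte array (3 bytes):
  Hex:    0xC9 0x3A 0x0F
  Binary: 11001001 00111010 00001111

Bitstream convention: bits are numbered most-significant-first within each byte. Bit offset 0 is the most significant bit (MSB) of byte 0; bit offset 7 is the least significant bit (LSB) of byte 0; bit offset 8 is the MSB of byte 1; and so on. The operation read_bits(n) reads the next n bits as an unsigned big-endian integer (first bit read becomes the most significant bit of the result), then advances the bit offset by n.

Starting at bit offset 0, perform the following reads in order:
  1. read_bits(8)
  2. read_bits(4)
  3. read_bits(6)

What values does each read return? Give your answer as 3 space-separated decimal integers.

Read 1: bits[0:8] width=8 -> value=201 (bin 11001001); offset now 8 = byte 1 bit 0; 16 bits remain
Read 2: bits[8:12] width=4 -> value=3 (bin 0011); offset now 12 = byte 1 bit 4; 12 bits remain
Read 3: bits[12:18] width=6 -> value=40 (bin 101000); offset now 18 = byte 2 bit 2; 6 bits remain

Answer: 201 3 40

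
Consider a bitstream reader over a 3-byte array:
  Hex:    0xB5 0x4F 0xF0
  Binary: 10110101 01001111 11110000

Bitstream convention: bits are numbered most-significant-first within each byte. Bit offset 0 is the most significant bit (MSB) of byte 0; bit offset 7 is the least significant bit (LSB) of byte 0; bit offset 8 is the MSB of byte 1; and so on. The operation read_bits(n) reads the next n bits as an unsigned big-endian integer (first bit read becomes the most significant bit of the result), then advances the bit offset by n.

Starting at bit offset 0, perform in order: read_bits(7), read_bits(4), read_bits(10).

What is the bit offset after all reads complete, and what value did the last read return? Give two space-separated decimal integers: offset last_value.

Read 1: bits[0:7] width=7 -> value=90 (bin 1011010); offset now 7 = byte 0 bit 7; 17 bits remain
Read 2: bits[7:11] width=4 -> value=10 (bin 1010); offset now 11 = byte 1 bit 3; 13 bits remain
Read 3: bits[11:21] width=10 -> value=510 (bin 0111111110); offset now 21 = byte 2 bit 5; 3 bits remain

Answer: 21 510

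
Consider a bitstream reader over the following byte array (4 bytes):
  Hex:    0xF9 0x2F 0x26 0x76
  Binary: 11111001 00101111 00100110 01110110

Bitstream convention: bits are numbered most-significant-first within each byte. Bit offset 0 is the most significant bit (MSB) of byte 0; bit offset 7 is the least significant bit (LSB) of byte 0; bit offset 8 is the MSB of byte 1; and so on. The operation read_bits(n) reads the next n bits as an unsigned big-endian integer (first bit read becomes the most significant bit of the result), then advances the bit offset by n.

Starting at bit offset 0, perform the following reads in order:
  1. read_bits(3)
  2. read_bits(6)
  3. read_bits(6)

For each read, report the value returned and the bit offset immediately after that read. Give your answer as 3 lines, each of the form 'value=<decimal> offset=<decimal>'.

Read 1: bits[0:3] width=3 -> value=7 (bin 111); offset now 3 = byte 0 bit 3; 29 bits remain
Read 2: bits[3:9] width=6 -> value=50 (bin 110010); offset now 9 = byte 1 bit 1; 23 bits remain
Read 3: bits[9:15] width=6 -> value=23 (bin 010111); offset now 15 = byte 1 bit 7; 17 bits remain

Answer: value=7 offset=3
value=50 offset=9
value=23 offset=15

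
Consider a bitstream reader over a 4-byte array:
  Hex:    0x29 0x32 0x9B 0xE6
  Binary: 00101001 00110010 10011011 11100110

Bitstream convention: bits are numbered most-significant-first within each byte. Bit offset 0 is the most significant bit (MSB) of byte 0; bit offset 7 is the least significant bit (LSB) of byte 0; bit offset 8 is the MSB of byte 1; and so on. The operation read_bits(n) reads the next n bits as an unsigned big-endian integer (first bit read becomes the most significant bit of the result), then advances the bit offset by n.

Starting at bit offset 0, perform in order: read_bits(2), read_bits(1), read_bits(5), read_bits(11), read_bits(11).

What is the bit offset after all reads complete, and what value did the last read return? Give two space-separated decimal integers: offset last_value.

Read 1: bits[0:2] width=2 -> value=0 (bin 00); offset now 2 = byte 0 bit 2; 30 bits remain
Read 2: bits[2:3] width=1 -> value=1 (bin 1); offset now 3 = byte 0 bit 3; 29 bits remain
Read 3: bits[3:8] width=5 -> value=9 (bin 01001); offset now 8 = byte 1 bit 0; 24 bits remain
Read 4: bits[8:19] width=11 -> value=404 (bin 00110010100); offset now 19 = byte 2 bit 3; 13 bits remain
Read 5: bits[19:30] width=11 -> value=1785 (bin 11011111001); offset now 30 = byte 3 bit 6; 2 bits remain

Answer: 30 1785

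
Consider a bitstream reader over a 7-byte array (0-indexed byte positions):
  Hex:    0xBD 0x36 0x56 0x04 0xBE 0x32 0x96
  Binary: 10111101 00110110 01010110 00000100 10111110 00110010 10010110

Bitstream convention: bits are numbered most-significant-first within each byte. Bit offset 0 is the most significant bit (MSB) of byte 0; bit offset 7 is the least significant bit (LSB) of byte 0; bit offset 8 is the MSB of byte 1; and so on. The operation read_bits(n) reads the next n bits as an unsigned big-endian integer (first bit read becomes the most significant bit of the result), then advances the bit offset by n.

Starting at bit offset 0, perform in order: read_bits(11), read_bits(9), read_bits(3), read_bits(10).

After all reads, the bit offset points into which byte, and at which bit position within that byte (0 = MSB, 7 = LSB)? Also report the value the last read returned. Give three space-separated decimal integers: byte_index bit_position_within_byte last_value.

Answer: 4 1 9

Derivation:
Read 1: bits[0:11] width=11 -> value=1513 (bin 10111101001); offset now 11 = byte 1 bit 3; 45 bits remain
Read 2: bits[11:20] width=9 -> value=357 (bin 101100101); offset now 20 = byte 2 bit 4; 36 bits remain
Read 3: bits[20:23] width=3 -> value=3 (bin 011); offset now 23 = byte 2 bit 7; 33 bits remain
Read 4: bits[23:33] width=10 -> value=9 (bin 0000001001); offset now 33 = byte 4 bit 1; 23 bits remain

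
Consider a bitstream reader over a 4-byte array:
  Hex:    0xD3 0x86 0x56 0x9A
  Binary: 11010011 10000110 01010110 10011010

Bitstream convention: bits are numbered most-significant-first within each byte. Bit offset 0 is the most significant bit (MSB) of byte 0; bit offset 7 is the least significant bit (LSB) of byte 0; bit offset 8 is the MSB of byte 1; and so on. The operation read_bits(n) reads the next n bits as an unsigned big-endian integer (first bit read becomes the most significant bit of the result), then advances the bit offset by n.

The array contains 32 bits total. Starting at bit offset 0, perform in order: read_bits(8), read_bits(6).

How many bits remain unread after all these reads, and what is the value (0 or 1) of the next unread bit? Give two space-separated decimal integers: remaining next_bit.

Read 1: bits[0:8] width=8 -> value=211 (bin 11010011); offset now 8 = byte 1 bit 0; 24 bits remain
Read 2: bits[8:14] width=6 -> value=33 (bin 100001); offset now 14 = byte 1 bit 6; 18 bits remain

Answer: 18 1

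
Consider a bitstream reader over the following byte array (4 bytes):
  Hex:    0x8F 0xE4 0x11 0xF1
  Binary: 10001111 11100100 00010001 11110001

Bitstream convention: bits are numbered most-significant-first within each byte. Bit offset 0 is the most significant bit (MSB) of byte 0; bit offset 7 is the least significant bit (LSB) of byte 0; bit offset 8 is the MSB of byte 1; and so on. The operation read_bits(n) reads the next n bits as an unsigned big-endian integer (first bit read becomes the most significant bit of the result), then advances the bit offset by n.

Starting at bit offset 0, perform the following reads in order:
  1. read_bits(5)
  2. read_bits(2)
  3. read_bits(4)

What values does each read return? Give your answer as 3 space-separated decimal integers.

Read 1: bits[0:5] width=5 -> value=17 (bin 10001); offset now 5 = byte 0 bit 5; 27 bits remain
Read 2: bits[5:7] width=2 -> value=3 (bin 11); offset now 7 = byte 0 bit 7; 25 bits remain
Read 3: bits[7:11] width=4 -> value=15 (bin 1111); offset now 11 = byte 1 bit 3; 21 bits remain

Answer: 17 3 15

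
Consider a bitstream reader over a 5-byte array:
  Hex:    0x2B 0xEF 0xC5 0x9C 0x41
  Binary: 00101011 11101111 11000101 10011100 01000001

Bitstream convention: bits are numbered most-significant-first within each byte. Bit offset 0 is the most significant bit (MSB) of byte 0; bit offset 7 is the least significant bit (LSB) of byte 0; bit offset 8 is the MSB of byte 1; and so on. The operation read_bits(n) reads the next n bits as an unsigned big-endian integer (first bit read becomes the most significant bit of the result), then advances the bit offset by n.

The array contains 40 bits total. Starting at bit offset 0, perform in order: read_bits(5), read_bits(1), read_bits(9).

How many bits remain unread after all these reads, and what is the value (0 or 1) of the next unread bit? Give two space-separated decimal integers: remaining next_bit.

Read 1: bits[0:5] width=5 -> value=5 (bin 00101); offset now 5 = byte 0 bit 5; 35 bits remain
Read 2: bits[5:6] width=1 -> value=0 (bin 0); offset now 6 = byte 0 bit 6; 34 bits remain
Read 3: bits[6:15] width=9 -> value=503 (bin 111110111); offset now 15 = byte 1 bit 7; 25 bits remain

Answer: 25 1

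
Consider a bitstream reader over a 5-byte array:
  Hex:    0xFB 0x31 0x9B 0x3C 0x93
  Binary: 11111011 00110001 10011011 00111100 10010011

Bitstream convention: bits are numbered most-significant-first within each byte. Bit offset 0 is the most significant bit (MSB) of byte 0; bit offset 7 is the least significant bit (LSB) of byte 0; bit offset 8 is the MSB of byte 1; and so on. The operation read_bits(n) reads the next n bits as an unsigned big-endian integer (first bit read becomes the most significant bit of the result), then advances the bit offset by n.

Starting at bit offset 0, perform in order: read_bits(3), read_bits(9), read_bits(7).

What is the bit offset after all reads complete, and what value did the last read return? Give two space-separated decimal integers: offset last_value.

Answer: 19 12

Derivation:
Read 1: bits[0:3] width=3 -> value=7 (bin 111); offset now 3 = byte 0 bit 3; 37 bits remain
Read 2: bits[3:12] width=9 -> value=435 (bin 110110011); offset now 12 = byte 1 bit 4; 28 bits remain
Read 3: bits[12:19] width=7 -> value=12 (bin 0001100); offset now 19 = byte 2 bit 3; 21 bits remain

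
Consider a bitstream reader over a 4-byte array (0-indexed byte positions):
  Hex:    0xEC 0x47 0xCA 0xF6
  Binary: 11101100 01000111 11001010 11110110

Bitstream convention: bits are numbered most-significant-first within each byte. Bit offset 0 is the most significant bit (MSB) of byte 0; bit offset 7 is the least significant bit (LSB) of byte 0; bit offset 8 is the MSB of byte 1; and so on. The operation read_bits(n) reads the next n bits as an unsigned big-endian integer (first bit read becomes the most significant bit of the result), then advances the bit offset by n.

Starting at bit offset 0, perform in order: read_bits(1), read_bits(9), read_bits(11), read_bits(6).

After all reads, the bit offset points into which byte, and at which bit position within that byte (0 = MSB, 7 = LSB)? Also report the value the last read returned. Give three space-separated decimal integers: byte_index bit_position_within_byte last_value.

Answer: 3 3 23

Derivation:
Read 1: bits[0:1] width=1 -> value=1 (bin 1); offset now 1 = byte 0 bit 1; 31 bits remain
Read 2: bits[1:10] width=9 -> value=433 (bin 110110001); offset now 10 = byte 1 bit 2; 22 bits remain
Read 3: bits[10:21] width=11 -> value=249 (bin 00011111001); offset now 21 = byte 2 bit 5; 11 bits remain
Read 4: bits[21:27] width=6 -> value=23 (bin 010111); offset now 27 = byte 3 bit 3; 5 bits remain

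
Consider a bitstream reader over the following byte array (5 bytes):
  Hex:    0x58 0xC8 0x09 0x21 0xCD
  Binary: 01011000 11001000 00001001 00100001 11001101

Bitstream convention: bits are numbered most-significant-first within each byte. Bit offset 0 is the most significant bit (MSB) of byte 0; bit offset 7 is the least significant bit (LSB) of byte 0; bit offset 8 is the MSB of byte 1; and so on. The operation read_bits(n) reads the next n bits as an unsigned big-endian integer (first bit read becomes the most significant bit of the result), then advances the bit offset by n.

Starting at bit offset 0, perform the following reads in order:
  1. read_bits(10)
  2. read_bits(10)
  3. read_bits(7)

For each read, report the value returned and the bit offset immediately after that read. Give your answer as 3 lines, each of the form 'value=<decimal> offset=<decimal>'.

Answer: value=355 offset=10
value=128 offset=20
value=73 offset=27

Derivation:
Read 1: bits[0:10] width=10 -> value=355 (bin 0101100011); offset now 10 = byte 1 bit 2; 30 bits remain
Read 2: bits[10:20] width=10 -> value=128 (bin 0010000000); offset now 20 = byte 2 bit 4; 20 bits remain
Read 3: bits[20:27] width=7 -> value=73 (bin 1001001); offset now 27 = byte 3 bit 3; 13 bits remain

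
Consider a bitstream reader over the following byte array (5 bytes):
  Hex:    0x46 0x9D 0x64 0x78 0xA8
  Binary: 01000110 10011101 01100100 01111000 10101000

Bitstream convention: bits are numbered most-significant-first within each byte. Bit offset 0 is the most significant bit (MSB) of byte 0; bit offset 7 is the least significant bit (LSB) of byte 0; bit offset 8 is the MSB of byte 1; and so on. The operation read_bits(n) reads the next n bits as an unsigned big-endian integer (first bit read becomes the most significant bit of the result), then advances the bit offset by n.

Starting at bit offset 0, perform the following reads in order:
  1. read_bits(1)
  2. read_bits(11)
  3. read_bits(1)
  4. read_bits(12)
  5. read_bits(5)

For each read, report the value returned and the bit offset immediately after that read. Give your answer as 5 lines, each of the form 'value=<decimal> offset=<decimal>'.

Read 1: bits[0:1] width=1 -> value=0 (bin 0); offset now 1 = byte 0 bit 1; 39 bits remain
Read 2: bits[1:12] width=11 -> value=1129 (bin 10001101001); offset now 12 = byte 1 bit 4; 28 bits remain
Read 3: bits[12:13] width=1 -> value=1 (bin 1); offset now 13 = byte 1 bit 5; 27 bits remain
Read 4: bits[13:25] width=12 -> value=2760 (bin 101011001000); offset now 25 = byte 3 bit 1; 15 bits remain
Read 5: bits[25:30] width=5 -> value=30 (bin 11110); offset now 30 = byte 3 bit 6; 10 bits remain

Answer: value=0 offset=1
value=1129 offset=12
value=1 offset=13
value=2760 offset=25
value=30 offset=30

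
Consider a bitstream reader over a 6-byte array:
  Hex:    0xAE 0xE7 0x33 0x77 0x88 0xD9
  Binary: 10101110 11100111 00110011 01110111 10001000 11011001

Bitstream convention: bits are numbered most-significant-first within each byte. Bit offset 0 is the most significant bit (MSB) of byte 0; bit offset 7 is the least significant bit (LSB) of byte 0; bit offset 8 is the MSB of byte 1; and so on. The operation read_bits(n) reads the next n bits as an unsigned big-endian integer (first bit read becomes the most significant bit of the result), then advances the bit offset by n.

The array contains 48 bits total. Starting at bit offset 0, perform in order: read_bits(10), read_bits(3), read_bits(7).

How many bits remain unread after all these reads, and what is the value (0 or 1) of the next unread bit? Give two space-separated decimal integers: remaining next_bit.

Read 1: bits[0:10] width=10 -> value=699 (bin 1010111011); offset now 10 = byte 1 bit 2; 38 bits remain
Read 2: bits[10:13] width=3 -> value=4 (bin 100); offset now 13 = byte 1 bit 5; 35 bits remain
Read 3: bits[13:20] width=7 -> value=115 (bin 1110011); offset now 20 = byte 2 bit 4; 28 bits remain

Answer: 28 0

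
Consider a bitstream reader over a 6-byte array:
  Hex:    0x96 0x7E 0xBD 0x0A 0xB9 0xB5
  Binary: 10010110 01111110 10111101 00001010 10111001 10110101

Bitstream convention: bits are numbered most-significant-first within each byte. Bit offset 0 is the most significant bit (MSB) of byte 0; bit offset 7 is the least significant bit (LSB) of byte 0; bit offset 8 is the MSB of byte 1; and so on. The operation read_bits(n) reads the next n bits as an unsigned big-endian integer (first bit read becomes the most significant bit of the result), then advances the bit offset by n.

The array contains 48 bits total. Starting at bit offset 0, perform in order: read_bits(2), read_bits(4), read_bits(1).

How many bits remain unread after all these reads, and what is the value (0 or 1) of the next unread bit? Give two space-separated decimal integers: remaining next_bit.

Read 1: bits[0:2] width=2 -> value=2 (bin 10); offset now 2 = byte 0 bit 2; 46 bits remain
Read 2: bits[2:6] width=4 -> value=5 (bin 0101); offset now 6 = byte 0 bit 6; 42 bits remain
Read 3: bits[6:7] width=1 -> value=1 (bin 1); offset now 7 = byte 0 bit 7; 41 bits remain

Answer: 41 0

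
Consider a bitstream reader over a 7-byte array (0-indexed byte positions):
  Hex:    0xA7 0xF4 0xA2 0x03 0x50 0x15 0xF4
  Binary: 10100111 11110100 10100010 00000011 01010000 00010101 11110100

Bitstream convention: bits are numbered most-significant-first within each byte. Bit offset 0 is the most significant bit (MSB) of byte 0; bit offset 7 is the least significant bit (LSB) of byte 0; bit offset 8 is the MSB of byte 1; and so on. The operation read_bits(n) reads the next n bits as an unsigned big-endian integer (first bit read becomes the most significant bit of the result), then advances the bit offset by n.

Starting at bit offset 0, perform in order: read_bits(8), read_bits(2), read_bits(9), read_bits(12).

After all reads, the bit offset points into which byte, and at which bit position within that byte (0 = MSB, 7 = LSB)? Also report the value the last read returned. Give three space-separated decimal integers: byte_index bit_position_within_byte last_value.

Answer: 3 7 257

Derivation:
Read 1: bits[0:8] width=8 -> value=167 (bin 10100111); offset now 8 = byte 1 bit 0; 48 bits remain
Read 2: bits[8:10] width=2 -> value=3 (bin 11); offset now 10 = byte 1 bit 2; 46 bits remain
Read 3: bits[10:19] width=9 -> value=421 (bin 110100101); offset now 19 = byte 2 bit 3; 37 bits remain
Read 4: bits[19:31] width=12 -> value=257 (bin 000100000001); offset now 31 = byte 3 bit 7; 25 bits remain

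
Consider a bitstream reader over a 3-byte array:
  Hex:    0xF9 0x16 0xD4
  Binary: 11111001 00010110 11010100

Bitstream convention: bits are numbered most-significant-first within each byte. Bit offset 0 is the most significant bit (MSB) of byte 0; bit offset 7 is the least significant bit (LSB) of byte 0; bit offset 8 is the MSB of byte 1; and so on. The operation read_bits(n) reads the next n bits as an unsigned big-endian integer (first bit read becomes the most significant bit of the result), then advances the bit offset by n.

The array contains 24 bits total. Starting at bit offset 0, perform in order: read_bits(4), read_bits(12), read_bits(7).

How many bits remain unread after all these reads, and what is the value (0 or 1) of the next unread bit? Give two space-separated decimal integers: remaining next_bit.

Answer: 1 0

Derivation:
Read 1: bits[0:4] width=4 -> value=15 (bin 1111); offset now 4 = byte 0 bit 4; 20 bits remain
Read 2: bits[4:16] width=12 -> value=2326 (bin 100100010110); offset now 16 = byte 2 bit 0; 8 bits remain
Read 3: bits[16:23] width=7 -> value=106 (bin 1101010); offset now 23 = byte 2 bit 7; 1 bits remain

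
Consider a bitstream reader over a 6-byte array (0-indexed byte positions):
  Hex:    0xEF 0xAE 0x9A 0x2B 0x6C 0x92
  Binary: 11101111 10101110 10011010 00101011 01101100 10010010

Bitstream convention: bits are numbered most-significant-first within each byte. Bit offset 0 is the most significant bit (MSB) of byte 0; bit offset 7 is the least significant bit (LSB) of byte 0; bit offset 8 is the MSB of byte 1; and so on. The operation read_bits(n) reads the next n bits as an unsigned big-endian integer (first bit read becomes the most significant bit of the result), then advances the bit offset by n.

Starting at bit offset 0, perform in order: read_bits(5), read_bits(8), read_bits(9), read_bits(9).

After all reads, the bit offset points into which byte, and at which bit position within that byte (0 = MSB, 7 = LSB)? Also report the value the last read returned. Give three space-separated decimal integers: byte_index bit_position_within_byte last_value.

Read 1: bits[0:5] width=5 -> value=29 (bin 11101); offset now 5 = byte 0 bit 5; 43 bits remain
Read 2: bits[5:13] width=8 -> value=245 (bin 11110101); offset now 13 = byte 1 bit 5; 35 bits remain
Read 3: bits[13:22] width=9 -> value=422 (bin 110100110); offset now 22 = byte 2 bit 6; 26 bits remain
Read 4: bits[22:31] width=9 -> value=277 (bin 100010101); offset now 31 = byte 3 bit 7; 17 bits remain

Answer: 3 7 277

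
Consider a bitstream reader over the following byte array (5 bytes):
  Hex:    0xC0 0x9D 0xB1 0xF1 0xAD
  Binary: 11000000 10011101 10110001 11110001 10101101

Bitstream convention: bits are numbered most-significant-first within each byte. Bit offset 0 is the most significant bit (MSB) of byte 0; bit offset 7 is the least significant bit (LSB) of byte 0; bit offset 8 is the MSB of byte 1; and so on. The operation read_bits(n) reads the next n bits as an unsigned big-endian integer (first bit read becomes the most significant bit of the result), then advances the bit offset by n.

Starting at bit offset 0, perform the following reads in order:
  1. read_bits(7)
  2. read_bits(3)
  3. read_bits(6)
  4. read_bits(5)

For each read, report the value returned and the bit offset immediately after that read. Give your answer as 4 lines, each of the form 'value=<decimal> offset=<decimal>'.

Read 1: bits[0:7] width=7 -> value=96 (bin 1100000); offset now 7 = byte 0 bit 7; 33 bits remain
Read 2: bits[7:10] width=3 -> value=2 (bin 010); offset now 10 = byte 1 bit 2; 30 bits remain
Read 3: bits[10:16] width=6 -> value=29 (bin 011101); offset now 16 = byte 2 bit 0; 24 bits remain
Read 4: bits[16:21] width=5 -> value=22 (bin 10110); offset now 21 = byte 2 bit 5; 19 bits remain

Answer: value=96 offset=7
value=2 offset=10
value=29 offset=16
value=22 offset=21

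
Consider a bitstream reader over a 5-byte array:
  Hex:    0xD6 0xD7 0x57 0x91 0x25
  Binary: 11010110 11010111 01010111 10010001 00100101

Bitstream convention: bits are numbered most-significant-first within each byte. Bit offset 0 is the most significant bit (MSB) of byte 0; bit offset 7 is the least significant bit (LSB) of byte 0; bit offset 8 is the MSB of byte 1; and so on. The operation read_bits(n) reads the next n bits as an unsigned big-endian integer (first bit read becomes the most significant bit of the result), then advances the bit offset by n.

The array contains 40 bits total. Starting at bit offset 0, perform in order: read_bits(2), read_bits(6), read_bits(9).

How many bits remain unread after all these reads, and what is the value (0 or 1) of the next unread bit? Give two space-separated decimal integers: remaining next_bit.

Read 1: bits[0:2] width=2 -> value=3 (bin 11); offset now 2 = byte 0 bit 2; 38 bits remain
Read 2: bits[2:8] width=6 -> value=22 (bin 010110); offset now 8 = byte 1 bit 0; 32 bits remain
Read 3: bits[8:17] width=9 -> value=430 (bin 110101110); offset now 17 = byte 2 bit 1; 23 bits remain

Answer: 23 1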